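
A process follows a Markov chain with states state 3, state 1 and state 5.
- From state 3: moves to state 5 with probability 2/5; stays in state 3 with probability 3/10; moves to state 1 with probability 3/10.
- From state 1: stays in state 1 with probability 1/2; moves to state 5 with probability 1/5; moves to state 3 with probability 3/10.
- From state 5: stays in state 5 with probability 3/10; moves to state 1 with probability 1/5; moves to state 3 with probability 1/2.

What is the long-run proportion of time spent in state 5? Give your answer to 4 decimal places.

Let the stationary distribution be π with π = πP and π_1 + π_2 + π_3 = 1.
π_1 = 0.3·π_1 + 0.3·π_2 + 0.5·π_3
π_2 = 0.3·π_1 + 0.5·π_2 + 0.2·π_3
Solving with the normalization constraint gives π = (0.3605, 0.3372, 0.3023).
So the stationary probability of state 5 is 0.3023.

0.3023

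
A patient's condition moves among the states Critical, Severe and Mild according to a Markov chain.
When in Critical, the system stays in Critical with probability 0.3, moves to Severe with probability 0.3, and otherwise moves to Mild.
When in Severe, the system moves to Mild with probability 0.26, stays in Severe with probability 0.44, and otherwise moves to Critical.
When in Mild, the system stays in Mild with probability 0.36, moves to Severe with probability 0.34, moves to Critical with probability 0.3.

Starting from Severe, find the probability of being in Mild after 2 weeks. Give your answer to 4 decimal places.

0.3280

Sum over the intermediate state after 1 week:
P = P(Severe→Critical)·P(Critical→Mild) + P(Severe→Severe)·P(Severe→Mild) + P(Severe→Mild)·P(Mild→Mild)
  = 0.3×0.4 + 0.44×0.26 + 0.26×0.36
  = 0.1200 + 0.1144 + 0.0936 = 0.3280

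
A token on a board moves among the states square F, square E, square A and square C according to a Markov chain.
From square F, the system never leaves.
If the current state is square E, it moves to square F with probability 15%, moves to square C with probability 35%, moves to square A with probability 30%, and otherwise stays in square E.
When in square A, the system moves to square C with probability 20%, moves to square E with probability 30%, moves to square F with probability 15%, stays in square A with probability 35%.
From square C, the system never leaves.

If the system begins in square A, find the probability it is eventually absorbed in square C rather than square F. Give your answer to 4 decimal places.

0.6163

Let h(s) be the probability of absorption at square C starting from transient state s. Then h(square C) = 1 and h(square F) = 0. By first-step analysis:
h(square E) = 0.15·0 + 0.2·h(square E) + 0.3·h(square A) + 0.35·1
h(square A) = 0.15·0 + 0.3·h(square E) + 0.35·h(square A) + 0.2·1
Solving: h(square E) = 0.6686, h(square A) = 0.6163.
Starting from square A, the probability is 0.6163.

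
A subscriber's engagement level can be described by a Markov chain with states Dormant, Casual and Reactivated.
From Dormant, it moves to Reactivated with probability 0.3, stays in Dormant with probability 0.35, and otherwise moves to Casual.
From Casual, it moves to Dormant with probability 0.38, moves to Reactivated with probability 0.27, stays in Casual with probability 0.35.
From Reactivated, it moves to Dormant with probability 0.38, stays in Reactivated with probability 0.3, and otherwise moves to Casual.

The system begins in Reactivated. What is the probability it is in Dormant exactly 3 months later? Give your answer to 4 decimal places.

Propagate the distribution vector 3 months from Reactivated.
After 0 months: (0.0000, 0.0000, 1.0000)
After 1 month: (0.3800, 0.3200, 0.3000)
After 2 months: (0.3686, 0.3410, 0.2904)
After 3 months: (0.3689, 0.3413, 0.2898)
P(in Dormant after 3 months) = 0.3689

0.3689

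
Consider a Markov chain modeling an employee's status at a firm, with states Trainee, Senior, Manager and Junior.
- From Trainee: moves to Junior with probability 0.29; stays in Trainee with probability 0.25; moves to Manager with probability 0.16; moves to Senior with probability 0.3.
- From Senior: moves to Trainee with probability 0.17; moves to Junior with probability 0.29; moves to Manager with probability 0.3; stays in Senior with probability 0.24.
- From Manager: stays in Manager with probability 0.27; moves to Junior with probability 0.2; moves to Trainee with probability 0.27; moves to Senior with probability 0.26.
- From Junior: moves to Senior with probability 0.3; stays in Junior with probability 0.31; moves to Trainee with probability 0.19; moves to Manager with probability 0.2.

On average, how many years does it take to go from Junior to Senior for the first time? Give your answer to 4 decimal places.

3.4273

Let t(s) be the expected number of years to first reach Senior from state s, with t(Senior) = 0. Conditioning on the first year:
t(Trainee) = 1 + 0.25·t(Trainee) + 0.16·t(Manager) + 0.29·t(Junior)
t(Manager) = 1 + 0.27·t(Trainee) + 0.27·t(Manager) + 0.2·t(Junior)
t(Junior) = 1 + 0.19·t(Trainee) + 0.2·t(Manager) + 0.31·t(Junior)
Solving: t(Trainee) = 3.4210, t(Manager) = 3.5742, t(Junior) = 3.4273.
Expected years from Junior to Senior: 3.4273.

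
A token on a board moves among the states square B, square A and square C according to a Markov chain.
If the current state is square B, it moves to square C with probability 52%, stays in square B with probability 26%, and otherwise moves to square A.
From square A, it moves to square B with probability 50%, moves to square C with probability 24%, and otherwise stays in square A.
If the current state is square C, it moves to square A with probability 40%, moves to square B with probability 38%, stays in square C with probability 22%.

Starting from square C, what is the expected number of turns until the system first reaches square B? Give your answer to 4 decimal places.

Let t(s) be the expected number of turns to first reach square B from state s, with t(square B) = 0. Conditioning on the first turn:
t(square A) = 1 + 0.26·t(square A) + 0.24·t(square C)
t(square C) = 1 + 0.4·t(square A) + 0.22·t(square C)
Solving: t(square A) = 2.1197, t(square C) = 2.3691.
Expected turns from square C to square B: 2.3691.

2.3691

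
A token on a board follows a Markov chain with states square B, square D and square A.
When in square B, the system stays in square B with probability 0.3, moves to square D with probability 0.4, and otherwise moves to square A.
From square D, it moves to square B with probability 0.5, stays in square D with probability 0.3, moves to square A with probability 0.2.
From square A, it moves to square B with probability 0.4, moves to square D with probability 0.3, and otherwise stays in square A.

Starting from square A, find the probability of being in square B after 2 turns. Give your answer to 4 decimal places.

0.3900

Sum over the intermediate state after 1 turn:
P = P(square A→square B)·P(square B→square B) + P(square A→square D)·P(square D→square B) + P(square A→square A)·P(square A→square B)
  = 0.4×0.3 + 0.3×0.5 + 0.3×0.4
  = 0.1200 + 0.1500 + 0.1200 = 0.3900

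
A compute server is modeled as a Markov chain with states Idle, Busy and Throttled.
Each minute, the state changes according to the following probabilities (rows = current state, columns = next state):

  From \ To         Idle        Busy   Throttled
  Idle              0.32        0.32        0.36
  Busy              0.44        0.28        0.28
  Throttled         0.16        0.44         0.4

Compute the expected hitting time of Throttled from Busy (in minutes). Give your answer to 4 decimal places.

3.2110

Let t(s) be the expected number of minutes to first reach Throttled from state s, with t(Throttled) = 0. Conditioning on the first minute:
t(Idle) = 1 + 0.32·t(Idle) + 0.32·t(Busy)
t(Busy) = 1 + 0.44·t(Idle) + 0.28·t(Busy)
Solving: t(Idle) = 2.9817, t(Busy) = 3.2110.
Expected minutes from Busy to Throttled: 3.2110.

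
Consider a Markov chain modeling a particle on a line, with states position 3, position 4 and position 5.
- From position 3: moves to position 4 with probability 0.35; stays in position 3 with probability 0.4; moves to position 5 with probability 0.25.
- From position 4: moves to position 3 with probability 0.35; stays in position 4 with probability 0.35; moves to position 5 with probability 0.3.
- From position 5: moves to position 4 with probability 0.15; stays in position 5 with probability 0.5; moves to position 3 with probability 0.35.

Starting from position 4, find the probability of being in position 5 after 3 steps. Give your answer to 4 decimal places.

0.3501

Propagate the distribution vector 3 steps from position 4.
After 0 steps: (0.0000, 1.0000, 0.0000)
After 1 step: (0.3500, 0.3500, 0.3000)
After 2 steps: (0.3675, 0.2900, 0.3425)
After 3 steps: (0.3684, 0.2815, 0.3501)
P(in position 5 after 3 steps) = 0.3501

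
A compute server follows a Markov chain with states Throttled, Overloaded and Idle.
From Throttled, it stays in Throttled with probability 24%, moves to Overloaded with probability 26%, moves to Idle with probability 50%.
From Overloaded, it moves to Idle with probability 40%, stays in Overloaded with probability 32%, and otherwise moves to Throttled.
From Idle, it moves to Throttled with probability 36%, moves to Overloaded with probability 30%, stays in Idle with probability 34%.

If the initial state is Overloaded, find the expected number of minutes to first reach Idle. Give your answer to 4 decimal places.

Let t(s) be the expected number of minutes to first reach Idle from state s, with t(Idle) = 0. Conditioning on the first minute:
t(Throttled) = 1 + 0.24·t(Throttled) + 0.26·t(Overloaded)
t(Overloaded) = 1 + 0.28·t(Throttled) + 0.32·t(Overloaded)
Solving: t(Throttled) = 2.1171, t(Overloaded) = 2.3423.
Expected minutes from Overloaded to Idle: 2.3423.

2.3423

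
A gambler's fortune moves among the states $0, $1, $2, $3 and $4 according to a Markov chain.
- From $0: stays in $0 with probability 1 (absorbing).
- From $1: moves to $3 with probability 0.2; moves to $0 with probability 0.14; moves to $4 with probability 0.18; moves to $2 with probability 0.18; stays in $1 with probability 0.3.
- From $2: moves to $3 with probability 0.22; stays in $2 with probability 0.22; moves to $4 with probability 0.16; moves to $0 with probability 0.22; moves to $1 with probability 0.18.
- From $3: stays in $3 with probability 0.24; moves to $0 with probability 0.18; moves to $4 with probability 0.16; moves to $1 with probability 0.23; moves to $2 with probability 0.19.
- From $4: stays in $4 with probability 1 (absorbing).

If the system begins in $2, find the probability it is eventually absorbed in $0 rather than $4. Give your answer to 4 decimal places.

0.5412

Let h(s) be the probability of absorption at $0 starting from transient state s. Then h($0) = 1 and h($4) = 0. By first-step analysis:
h($1) = 0.14·1 + 0.3·h($1) + 0.18·h($2) + 0.2·h($3) + 0.18·0
h($2) = 0.22·1 + 0.18·h($1) + 0.22·h($2) + 0.22·h($3) + 0.16·0
h($3) = 0.18·1 + 0.23·h($1) + 0.19·h($2) + 0.24·h($3) + 0.16·0
Solving: h($1) = 0.4876, h($2) = 0.5412, h($3) = 0.5197.
Starting from $2, the probability is 0.5412.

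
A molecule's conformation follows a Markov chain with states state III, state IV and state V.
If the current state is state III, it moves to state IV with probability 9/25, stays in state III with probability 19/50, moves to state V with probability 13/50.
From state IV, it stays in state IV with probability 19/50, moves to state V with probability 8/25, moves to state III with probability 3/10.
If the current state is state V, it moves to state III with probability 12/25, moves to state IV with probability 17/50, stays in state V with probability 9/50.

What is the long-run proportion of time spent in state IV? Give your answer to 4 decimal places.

0.3620

Let the stationary distribution be π with π = πP and π_1 + π_2 + π_3 = 1.
π_1 = 0.38·π_1 + 0.3·π_2 + 0.48·π_3
π_2 = 0.36·π_1 + 0.38·π_2 + 0.34·π_3
Solving with the normalization constraint gives π = (0.3771, 0.3620, 0.2609).
So the stationary probability of state IV is 0.3620.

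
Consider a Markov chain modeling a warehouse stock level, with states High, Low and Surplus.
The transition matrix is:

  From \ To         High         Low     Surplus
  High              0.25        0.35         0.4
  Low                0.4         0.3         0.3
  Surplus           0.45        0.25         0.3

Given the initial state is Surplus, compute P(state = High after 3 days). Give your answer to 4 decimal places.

0.3651

Propagate the distribution vector 3 days from Surplus.
After 0 days: (0.0000, 0.0000, 1.0000)
After 1 day: (0.4500, 0.2500, 0.3000)
After 2 days: (0.3475, 0.3075, 0.3450)
After 3 days: (0.3651, 0.3001, 0.3348)
P(in High after 3 days) = 0.3651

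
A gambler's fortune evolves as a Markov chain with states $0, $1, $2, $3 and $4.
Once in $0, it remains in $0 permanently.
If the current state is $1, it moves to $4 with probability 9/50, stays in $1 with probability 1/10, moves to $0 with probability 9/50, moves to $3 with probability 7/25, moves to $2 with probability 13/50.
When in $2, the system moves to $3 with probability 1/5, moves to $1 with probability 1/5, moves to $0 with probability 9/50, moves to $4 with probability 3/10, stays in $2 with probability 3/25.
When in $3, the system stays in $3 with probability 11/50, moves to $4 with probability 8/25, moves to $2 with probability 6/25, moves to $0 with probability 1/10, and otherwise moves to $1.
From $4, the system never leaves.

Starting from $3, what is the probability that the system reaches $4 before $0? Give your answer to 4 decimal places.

Let h(s) be the probability of absorption at $4 starting from transient state s. Then h($4) = 1 and h($0) = 0. By first-step analysis:
h($1) = 0.18·0 + 0.1·h($1) + 0.26·h($2) + 0.28·h($3) + 0.18·1
h($2) = 0.18·0 + 0.2·h($1) + 0.12·h($2) + 0.2·h($3) + 0.3·1
h($3) = 0.1·0 + 0.12·h($1) + 0.24·h($2) + 0.22·h($3) + 0.32·1
Solving: h($1) = 0.6011, h($2) = 0.6363, h($3) = 0.6985.
Starting from $3, the probability is 0.6985.

0.6985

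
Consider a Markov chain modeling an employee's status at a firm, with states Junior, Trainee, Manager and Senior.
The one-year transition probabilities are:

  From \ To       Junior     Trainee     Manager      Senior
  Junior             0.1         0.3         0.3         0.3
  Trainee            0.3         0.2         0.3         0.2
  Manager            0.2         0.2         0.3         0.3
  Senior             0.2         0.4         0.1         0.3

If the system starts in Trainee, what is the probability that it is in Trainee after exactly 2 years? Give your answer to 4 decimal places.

Propagate the distribution vector 2 years from Trainee.
After 0 years: (0.0000, 1.0000, 0.0000, 0.0000)
After 1 year: (0.3000, 0.2000, 0.3000, 0.2000)
After 2 years: (0.1900, 0.2700, 0.2600, 0.2800)
P(in Trainee after 2 years) = 0.2700

0.2700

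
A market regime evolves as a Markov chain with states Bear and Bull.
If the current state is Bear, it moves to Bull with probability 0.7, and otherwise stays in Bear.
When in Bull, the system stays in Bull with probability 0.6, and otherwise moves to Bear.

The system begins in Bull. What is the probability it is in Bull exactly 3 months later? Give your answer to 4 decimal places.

Propagate the distribution vector 3 months from Bull.
After 0 months: (0.0000, 1.0000)
After 1 month: (0.4000, 0.6000)
After 2 months: (0.3600, 0.6400)
After 3 months: (0.3640, 0.6360)
P(in Bull after 3 months) = 0.6360

0.6360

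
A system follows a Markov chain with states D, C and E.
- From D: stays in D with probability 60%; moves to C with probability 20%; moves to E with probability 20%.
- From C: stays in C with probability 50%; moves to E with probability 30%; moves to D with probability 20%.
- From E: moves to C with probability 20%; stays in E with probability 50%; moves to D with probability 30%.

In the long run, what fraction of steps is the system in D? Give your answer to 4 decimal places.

Let the stationary distribution be π with π = πP and π_1 + π_2 + π_3 = 1.
π_1 = 0.6·π_1 + 0.2·π_2 + 0.3·π_3
π_2 = 0.2·π_1 + 0.5·π_2 + 0.2·π_3
Solving with the normalization constraint gives π = (0.3878, 0.2857, 0.3265).
So the stationary probability of D is 0.3878.

0.3878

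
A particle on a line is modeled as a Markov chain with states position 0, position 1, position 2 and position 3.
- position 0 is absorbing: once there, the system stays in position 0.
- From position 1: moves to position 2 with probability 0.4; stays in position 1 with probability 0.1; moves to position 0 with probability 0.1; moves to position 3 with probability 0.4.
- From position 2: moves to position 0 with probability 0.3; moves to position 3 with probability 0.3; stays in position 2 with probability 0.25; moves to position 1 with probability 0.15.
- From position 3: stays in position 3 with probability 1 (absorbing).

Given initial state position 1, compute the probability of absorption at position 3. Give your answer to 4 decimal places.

0.6829

Let h(s) be the probability of absorption at position 3 starting from transient state s. Then h(position 3) = 1 and h(position 0) = 0. By first-step analysis:
h(position 1) = 0.1·0 + 0.1·h(position 1) + 0.4·h(position 2) + 0.4·1
h(position 2) = 0.3·0 + 0.15·h(position 1) + 0.25·h(position 2) + 0.3·1
Solving: h(position 1) = 0.6829, h(position 2) = 0.5366.
Starting from position 1, the probability is 0.6829.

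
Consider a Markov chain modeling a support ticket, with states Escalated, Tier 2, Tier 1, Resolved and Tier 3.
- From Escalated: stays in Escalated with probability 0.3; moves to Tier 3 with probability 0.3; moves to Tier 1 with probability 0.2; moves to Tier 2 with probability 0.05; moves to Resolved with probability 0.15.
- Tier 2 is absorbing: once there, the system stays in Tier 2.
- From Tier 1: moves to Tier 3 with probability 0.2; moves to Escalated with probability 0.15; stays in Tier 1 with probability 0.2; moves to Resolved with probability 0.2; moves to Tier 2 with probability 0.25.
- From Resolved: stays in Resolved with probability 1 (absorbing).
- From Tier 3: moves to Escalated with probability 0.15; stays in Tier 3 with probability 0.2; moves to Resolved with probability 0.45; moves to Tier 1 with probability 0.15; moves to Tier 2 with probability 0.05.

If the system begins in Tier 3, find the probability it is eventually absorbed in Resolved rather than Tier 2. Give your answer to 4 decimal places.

Let h(s) be the probability of absorption at Resolved starting from transient state s. Then h(Resolved) = 1 and h(Tier 2) = 0. By first-step analysis:
h(Escalated) = 0.3·h(Escalated) + 0.05·0 + 0.2·h(Tier 1) + 0.15·1 + 0.3·h(Tier 3)
h(Tier 1) = 0.15·h(Escalated) + 0.25·0 + 0.2·h(Tier 1) + 0.2·1 + 0.2·h(Tier 3)
h(Tier 3) = 0.15·h(Escalated) + 0.05·0 + 0.15·h(Tier 1) + 0.45·1 + 0.2·h(Tier 3)
Solving: h(Escalated) = 0.7297, h(Tier 1) = 0.5893, h(Tier 3) = 0.8098.
Starting from Tier 3, the probability is 0.8098.

0.8098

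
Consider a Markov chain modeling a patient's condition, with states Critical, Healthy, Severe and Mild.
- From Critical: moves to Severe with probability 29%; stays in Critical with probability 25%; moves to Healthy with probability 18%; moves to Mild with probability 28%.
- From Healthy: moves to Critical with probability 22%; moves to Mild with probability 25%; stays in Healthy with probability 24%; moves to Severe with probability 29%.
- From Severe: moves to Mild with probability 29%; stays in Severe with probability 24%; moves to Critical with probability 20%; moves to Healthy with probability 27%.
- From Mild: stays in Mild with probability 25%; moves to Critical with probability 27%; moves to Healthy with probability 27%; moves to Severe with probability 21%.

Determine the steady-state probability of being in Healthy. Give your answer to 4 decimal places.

0.2416

Let the stationary distribution be π with π = πP and π_1 + π_2 + π_3 + π_4 = 1.
π_1 = 0.25·π_1 + 0.22·π_2 + 0.2·π_3 + 0.27·π_4
π_2 = 0.18·π_1 + 0.24·π_2 + 0.27·π_3 + 0.27·π_4
π_3 = 0.29·π_1 + 0.29·π_2 + 0.24·π_3 + 0.21·π_4
Solving with the normalization constraint gives π = (0.2353, 0.2416, 0.2558, 0.2673).
So the stationary probability of Healthy is 0.2416.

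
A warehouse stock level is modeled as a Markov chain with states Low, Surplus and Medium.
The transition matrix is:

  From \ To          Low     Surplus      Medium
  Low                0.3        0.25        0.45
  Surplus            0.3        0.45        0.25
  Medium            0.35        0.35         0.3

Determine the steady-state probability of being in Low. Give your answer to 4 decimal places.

0.3165

Let the stationary distribution be π with π = πP and π_1 + π_2 + π_3 = 1.
π_1 = 0.3·π_1 + 0.3·π_2 + 0.35·π_3
π_2 = 0.25·π_1 + 0.45·π_2 + 0.35·π_3
Solving with the normalization constraint gives π = (0.3165, 0.3537, 0.3298).
So the stationary probability of Low is 0.3165.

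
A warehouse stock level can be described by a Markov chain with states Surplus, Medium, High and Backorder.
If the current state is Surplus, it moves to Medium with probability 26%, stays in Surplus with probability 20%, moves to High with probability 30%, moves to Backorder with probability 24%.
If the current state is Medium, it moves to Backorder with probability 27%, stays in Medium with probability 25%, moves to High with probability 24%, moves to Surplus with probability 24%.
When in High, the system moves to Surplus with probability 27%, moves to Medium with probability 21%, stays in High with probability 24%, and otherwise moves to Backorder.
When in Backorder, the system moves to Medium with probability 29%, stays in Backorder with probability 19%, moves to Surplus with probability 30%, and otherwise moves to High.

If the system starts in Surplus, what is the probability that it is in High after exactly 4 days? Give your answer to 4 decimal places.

0.2502

Propagate the distribution vector 4 days from Surplus.
After 0 days: (1.0000, 0.0000, 0.0000, 0.0000)
After 1 day: (0.2000, 0.2600, 0.3000, 0.2400)
After 2 days: (0.2554, 0.2496, 0.2472, 0.2478)
After 3 days: (0.2521, 0.2526, 0.2504, 0.2450)
After 4 days: (0.2521, 0.2523, 0.2502, 0.2453)
P(in High after 4 days) = 0.2502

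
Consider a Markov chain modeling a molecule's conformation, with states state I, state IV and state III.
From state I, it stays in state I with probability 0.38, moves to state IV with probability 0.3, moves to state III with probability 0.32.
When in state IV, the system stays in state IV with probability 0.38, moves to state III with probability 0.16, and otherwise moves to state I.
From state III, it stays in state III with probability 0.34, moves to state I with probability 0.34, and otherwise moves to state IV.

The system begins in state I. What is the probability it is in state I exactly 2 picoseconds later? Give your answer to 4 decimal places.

Sum over the intermediate state after 1 picosecond:
P = P(state I→state I)·P(state I→state I) + P(state I→state IV)·P(state IV→state I) + P(state I→state III)·P(state III→state I)
  = 0.38×0.38 + 0.3×0.46 + 0.32×0.34
  = 0.1444 + 0.1380 + 0.1088 = 0.3912

0.3912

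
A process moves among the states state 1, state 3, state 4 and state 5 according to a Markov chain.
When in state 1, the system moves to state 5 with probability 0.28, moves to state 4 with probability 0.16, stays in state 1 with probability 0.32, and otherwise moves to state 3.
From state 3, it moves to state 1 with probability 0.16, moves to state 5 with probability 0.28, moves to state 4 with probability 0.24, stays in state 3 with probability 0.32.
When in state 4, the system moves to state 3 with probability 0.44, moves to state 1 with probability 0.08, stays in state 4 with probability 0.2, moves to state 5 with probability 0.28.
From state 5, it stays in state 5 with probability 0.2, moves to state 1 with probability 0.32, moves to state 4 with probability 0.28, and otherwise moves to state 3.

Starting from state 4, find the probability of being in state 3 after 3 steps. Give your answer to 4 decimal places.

0.3014

Propagate the distribution vector 3 steps from state 4.
After 0 steps: (0.0000, 0.0000, 1.0000, 0.0000)
After 1 step: (0.0800, 0.4400, 0.2000, 0.2800)
After 2 steps: (0.2016, 0.3040, 0.2368, 0.2576)
After 3 steps: (0.2145, 0.3014, 0.2247, 0.2594)
P(in state 3 after 3 steps) = 0.3014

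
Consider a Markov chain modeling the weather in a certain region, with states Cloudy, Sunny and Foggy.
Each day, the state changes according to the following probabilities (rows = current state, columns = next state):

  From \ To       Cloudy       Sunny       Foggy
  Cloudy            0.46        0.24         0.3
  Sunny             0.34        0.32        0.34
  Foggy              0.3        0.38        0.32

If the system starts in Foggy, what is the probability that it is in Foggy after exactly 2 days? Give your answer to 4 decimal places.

0.3216

Sum over the intermediate state after 1 day:
P = P(Foggy→Cloudy)·P(Cloudy→Foggy) + P(Foggy→Sunny)·P(Sunny→Foggy) + P(Foggy→Foggy)·P(Foggy→Foggy)
  = 0.3×0.3 + 0.38×0.34 + 0.32×0.32
  = 0.0900 + 0.1292 + 0.1024 = 0.3216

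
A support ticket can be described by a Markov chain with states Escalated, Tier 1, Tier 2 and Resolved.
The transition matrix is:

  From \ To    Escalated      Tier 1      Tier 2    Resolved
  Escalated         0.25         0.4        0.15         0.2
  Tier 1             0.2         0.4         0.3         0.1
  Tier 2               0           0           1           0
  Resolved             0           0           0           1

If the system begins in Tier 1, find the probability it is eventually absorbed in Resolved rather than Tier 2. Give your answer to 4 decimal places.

Let h(s) be the probability of absorption at Resolved starting from transient state s. Then h(Resolved) = 1 and h(Tier 2) = 0. By first-step analysis:
h(Escalated) = 0.25·h(Escalated) + 0.4·h(Tier 1) + 0.15·0 + 0.2·1
h(Tier 1) = 0.2·h(Escalated) + 0.4·h(Tier 1) + 0.3·0 + 0.1·1
Solving: h(Escalated) = 0.4324, h(Tier 1) = 0.3108.
Starting from Tier 1, the probability is 0.3108.

0.3108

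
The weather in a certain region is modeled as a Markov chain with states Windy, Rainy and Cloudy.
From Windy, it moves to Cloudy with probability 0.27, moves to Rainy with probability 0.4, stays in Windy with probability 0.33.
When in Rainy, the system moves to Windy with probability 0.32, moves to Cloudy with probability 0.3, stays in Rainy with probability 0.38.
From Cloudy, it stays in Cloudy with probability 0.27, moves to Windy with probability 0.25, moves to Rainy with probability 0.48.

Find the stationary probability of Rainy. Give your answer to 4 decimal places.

Let the stationary distribution be π with π = πP and π_1 + π_2 + π_3 = 1.
π_1 = 0.33·π_1 + 0.32·π_2 + 0.25·π_3
π_2 = 0.4·π_1 + 0.38·π_2 + 0.48·π_3
Solving with the normalization constraint gives π = (0.3033, 0.4143, 0.2824).
So the stationary probability of Rainy is 0.4143.

0.4143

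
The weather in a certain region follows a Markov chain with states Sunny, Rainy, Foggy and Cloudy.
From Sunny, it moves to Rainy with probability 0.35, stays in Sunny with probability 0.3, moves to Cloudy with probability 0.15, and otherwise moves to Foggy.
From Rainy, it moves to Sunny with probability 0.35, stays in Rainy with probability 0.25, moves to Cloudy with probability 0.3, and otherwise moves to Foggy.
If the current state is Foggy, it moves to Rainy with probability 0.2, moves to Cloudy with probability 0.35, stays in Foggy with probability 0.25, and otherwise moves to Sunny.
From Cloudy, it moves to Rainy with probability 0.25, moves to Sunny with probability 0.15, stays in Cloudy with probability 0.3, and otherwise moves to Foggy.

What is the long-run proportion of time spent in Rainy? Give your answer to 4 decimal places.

Let the stationary distribution be π with π = πP and π_1 + π_2 + π_3 + π_4 = 1.
π_1 = 0.3·π_1 + 0.35·π_2 + 0.2·π_3 + 0.15·π_4
π_2 = 0.35·π_1 + 0.25·π_2 + 0.2·π_3 + 0.25·π_4
π_3 = 0.2·π_1 + 0.1·π_2 + 0.25·π_3 + 0.3·π_4
Solving with the normalization constraint gives π = (0.2512, 0.2645, 0.2114, 0.2729).
So the stationary probability of Rainy is 0.2645.

0.2645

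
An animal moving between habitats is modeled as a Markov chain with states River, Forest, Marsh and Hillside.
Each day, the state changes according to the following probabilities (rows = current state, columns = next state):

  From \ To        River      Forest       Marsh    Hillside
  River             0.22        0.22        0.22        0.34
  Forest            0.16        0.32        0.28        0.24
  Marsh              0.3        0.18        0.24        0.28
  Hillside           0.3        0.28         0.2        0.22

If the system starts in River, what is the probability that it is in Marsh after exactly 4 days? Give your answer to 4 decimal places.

0.2344

Propagate the distribution vector 4 days from River.
After 0 days: (1.0000, 0.0000, 0.0000, 0.0000)
After 1 day: (0.2200, 0.2200, 0.2200, 0.3400)
After 2 days: (0.2516, 0.2536, 0.2308, 0.2640)
After 3 days: (0.2444, 0.2520, 0.2346, 0.2691)
After 4 days: (0.2452, 0.2520, 0.2344, 0.2684)
P(in Marsh after 4 days) = 0.2344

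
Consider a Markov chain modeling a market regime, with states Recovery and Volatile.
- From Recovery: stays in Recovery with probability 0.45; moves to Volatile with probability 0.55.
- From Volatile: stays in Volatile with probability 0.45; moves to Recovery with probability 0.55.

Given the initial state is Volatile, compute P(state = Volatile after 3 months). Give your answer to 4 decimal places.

0.4995

Propagate the distribution vector 3 months from Volatile.
After 0 months: (0.0000, 1.0000)
After 1 month: (0.5500, 0.4500)
After 2 months: (0.4950, 0.5050)
After 3 months: (0.5005, 0.4995)
P(in Volatile after 3 months) = 0.4995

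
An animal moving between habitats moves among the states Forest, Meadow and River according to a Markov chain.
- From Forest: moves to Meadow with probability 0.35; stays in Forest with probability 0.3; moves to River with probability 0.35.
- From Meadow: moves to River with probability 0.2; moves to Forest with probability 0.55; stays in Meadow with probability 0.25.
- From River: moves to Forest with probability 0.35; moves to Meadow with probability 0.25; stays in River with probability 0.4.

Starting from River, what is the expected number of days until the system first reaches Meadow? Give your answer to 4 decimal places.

Let t(s) be the expected number of days to first reach Meadow from state s, with t(Meadow) = 0. Conditioning on the first day:
t(Forest) = 1 + 0.3·t(Forest) + 0.35·t(River)
t(River) = 1 + 0.35·t(Forest) + 0.4·t(River)
Solving: t(Forest) = 3.1933, t(River) = 3.5294.
Expected days from River to Meadow: 3.5294.

3.5294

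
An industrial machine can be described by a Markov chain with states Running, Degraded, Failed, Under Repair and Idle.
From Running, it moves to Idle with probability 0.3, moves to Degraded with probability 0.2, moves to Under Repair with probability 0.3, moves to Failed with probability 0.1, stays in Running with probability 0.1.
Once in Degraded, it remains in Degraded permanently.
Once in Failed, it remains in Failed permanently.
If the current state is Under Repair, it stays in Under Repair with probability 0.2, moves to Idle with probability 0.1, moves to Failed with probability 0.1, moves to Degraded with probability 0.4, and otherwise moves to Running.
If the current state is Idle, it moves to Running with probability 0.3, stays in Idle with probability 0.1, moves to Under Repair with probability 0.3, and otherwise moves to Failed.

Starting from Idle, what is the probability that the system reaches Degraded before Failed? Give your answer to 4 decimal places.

0.4359

Let h(s) be the probability of absorption at Degraded starting from transient state s. Then h(Degraded) = 1 and h(Failed) = 0. By first-step analysis:
h(Running) = 0.1·h(Running) + 0.2·1 + 0.1·0 + 0.3·h(Under Repair) + 0.3·h(Idle)
h(Under Repair) = 0.2·h(Running) + 0.4·1 + 0.1·0 + 0.2·h(Under Repair) + 0.1·h(Idle)
h(Idle) = 0.3·h(Running) + 0.3·0 + 0.3·h(Under Repair) + 0.1·h(Idle)
Solving: h(Running) = 0.6026, h(Under Repair) = 0.7051, h(Idle) = 0.4359.
Starting from Idle, the probability is 0.4359.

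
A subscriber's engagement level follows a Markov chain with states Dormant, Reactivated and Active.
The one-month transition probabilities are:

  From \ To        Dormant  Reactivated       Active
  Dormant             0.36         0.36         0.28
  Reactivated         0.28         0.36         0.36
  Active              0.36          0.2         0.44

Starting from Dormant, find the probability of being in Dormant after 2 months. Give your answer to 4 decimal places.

0.3312

Sum over the intermediate state after 1 month:
P = P(Dormant→Dormant)·P(Dormant→Dormant) + P(Dormant→Reactivated)·P(Reactivated→Dormant) + P(Dormant→Active)·P(Active→Dormant)
  = 0.36×0.36 + 0.36×0.28 + 0.28×0.36
  = 0.1296 + 0.1008 + 0.1008 = 0.3312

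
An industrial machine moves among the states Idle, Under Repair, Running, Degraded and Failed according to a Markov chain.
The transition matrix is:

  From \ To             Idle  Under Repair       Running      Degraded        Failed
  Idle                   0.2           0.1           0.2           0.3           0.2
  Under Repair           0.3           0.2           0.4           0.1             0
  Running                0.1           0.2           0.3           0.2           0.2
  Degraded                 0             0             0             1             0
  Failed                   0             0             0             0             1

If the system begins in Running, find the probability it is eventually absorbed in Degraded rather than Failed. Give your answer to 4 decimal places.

Let h(s) be the probability of absorption at Degraded starting from transient state s. Then h(Degraded) = 1 and h(Failed) = 0. By first-step analysis:
h(Idle) = 0.2·h(Idle) + 0.1·h(Under Repair) + 0.2·h(Running) + 0.3·1 + 0.2·0
h(Under Repair) = 0.3·h(Idle) + 0.2·h(Under Repair) + 0.4·h(Running) + 0.1·1
h(Running) = 0.1·h(Idle) + 0.2·h(Under Repair) + 0.3·h(Running) + 0.2·1 + 0.2·0
Solving: h(Idle) = 0.5891, h(Under Repair) = 0.6193, h(Running) = 0.5468.
Starting from Running, the probability is 0.5468.

0.5468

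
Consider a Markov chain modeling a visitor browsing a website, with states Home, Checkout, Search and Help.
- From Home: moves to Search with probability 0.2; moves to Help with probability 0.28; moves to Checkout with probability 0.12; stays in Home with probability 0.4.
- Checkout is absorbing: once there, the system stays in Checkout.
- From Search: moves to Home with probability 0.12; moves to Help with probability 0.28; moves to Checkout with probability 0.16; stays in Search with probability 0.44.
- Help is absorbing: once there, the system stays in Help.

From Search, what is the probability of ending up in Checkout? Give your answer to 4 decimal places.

Let h(s) be the probability of absorption at Checkout starting from transient state s. Then h(Checkout) = 1 and h(Help) = 0. By first-step analysis:
h(Home) = 0.4·h(Home) + 0.12·1 + 0.2·h(Search) + 0.28·0
h(Search) = 0.12·h(Home) + 0.16·1 + 0.44·h(Search) + 0.28·0
Solving: h(Home) = 0.3179, h(Search) = 0.3538.
Starting from Search, the probability is 0.3538.

0.3538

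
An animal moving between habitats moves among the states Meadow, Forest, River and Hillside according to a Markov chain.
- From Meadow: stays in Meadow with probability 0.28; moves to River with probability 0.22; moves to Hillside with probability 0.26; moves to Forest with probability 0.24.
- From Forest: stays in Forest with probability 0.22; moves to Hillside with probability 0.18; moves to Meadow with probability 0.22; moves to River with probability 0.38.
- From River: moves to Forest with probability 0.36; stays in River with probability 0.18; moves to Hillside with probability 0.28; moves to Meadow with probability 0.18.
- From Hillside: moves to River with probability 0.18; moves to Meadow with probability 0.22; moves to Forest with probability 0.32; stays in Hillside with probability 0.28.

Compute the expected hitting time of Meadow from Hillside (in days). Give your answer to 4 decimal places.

Let t(s) be the expected number of days to first reach Meadow from state s, with t(Meadow) = 0. Conditioning on the first day:
t(Forest) = 1 + 0.22·t(Forest) + 0.38·t(River) + 0.18·t(Hillside)
t(River) = 1 + 0.36·t(Forest) + 0.18·t(River) + 0.28·t(Hillside)
t(Hillside) = 1 + 0.32·t(Forest) + 0.18·t(River) + 0.28·t(Hillside)
Solving: t(Forest) = 4.7876, t(River) = 4.9443, t(Hillside) = 4.7528.
Expected days from Hillside to Meadow: 4.7528.

4.7528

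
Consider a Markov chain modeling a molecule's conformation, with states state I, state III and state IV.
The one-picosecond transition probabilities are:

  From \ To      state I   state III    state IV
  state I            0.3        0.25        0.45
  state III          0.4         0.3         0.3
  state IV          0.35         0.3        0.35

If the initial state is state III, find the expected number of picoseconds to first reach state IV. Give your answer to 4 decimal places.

Let t(s) be the expected number of picoseconds to first reach state IV from state s, with t(state IV) = 0. Conditioning on the first picosecond:
t(state I) = 1 + 0.3·t(state I) + 0.25·t(state III)
t(state III) = 1 + 0.4·t(state I) + 0.3·t(state III)
Solving: t(state I) = 2.4359, t(state III) = 2.8205.
Expected picoseconds from state III to state IV: 2.8205.

2.8205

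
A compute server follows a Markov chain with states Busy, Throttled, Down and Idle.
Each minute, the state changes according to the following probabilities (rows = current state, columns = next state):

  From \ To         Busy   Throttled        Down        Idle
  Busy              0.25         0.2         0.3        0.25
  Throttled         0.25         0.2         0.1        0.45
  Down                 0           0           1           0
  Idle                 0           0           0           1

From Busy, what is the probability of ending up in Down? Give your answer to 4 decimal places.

Let h(s) be the probability of absorption at Down starting from transient state s. Then h(Down) = 1 and h(Idle) = 0. By first-step analysis:
h(Busy) = 0.25·h(Busy) + 0.2·h(Throttled) + 0.3·1 + 0.25·0
h(Throttled) = 0.25·h(Busy) + 0.2·h(Throttled) + 0.1·1 + 0.45·0
Solving: h(Busy) = 0.4727, h(Throttled) = 0.2727.
Starting from Busy, the probability is 0.4727.

0.4727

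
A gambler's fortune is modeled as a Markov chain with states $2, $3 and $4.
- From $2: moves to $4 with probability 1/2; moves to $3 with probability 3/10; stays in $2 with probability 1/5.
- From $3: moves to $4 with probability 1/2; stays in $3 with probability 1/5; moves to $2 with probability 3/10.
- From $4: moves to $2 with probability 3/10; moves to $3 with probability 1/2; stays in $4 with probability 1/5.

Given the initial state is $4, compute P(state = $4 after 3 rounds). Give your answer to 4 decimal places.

0.3680

Propagate the distribution vector 3 rounds from $4.
After 0 rounds: (0.0000, 0.0000, 1.0000)
After 1 round: (0.3000, 0.5000, 0.2000)
After 2 rounds: (0.2700, 0.2900, 0.4400)
After 3 rounds: (0.2730, 0.3590, 0.3680)
P(in $4 after 3 rounds) = 0.3680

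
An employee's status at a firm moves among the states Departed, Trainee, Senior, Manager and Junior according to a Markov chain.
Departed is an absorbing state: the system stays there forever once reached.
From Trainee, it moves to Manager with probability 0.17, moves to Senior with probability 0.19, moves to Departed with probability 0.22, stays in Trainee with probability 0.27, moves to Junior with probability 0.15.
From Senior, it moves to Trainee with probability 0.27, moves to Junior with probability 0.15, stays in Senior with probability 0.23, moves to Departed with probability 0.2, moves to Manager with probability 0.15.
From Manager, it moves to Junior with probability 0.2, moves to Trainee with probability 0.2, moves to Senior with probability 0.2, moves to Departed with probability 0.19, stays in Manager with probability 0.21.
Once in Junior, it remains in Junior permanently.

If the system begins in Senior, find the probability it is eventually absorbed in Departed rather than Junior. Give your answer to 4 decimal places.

0.5626

Let h(s) be the probability of absorption at Departed starting from transient state s. Then h(Departed) = 1 and h(Junior) = 0. By first-step analysis:
h(Trainee) = 0.22·1 + 0.27·h(Trainee) + 0.19·h(Senior) + 0.17·h(Manager) + 0.15·0
h(Senior) = 0.2·1 + 0.27·h(Trainee) + 0.23·h(Senior) + 0.15·h(Manager) + 0.15·0
h(Manager) = 0.19·1 + 0.2·h(Trainee) + 0.2·h(Senior) + 0.21·h(Manager) + 0.2·0
Solving: h(Trainee) = 0.5706, h(Senior) = 0.5626, h(Manager) = 0.5274.
Starting from Senior, the probability is 0.5626.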